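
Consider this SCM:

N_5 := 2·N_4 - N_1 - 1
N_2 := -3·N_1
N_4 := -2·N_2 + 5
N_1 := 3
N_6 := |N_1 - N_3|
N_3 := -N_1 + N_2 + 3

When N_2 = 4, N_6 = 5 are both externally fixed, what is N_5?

Setting N_2 = 4, N_6 = 5 by intervention discards those variables' equations.
N_4 = -2·N_2 + 5  [with N_2=4]  = -3
N_5 = 2·N_4 - N_1 - 1  [with N_4=-3, N_1=3]  = -10

-10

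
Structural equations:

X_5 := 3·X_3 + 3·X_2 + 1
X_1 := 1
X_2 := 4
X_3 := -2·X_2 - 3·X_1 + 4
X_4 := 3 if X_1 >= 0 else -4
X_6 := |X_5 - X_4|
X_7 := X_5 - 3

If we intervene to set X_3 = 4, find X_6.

22

The intervention breaks the incoming arrows to X_3: X_3 := -2·X_2 - 3·X_1 + 4 no longer applies, and X_3 = 4.
X_4 = 3 if X_1 >= 0 else -4  [with X_1=1]  = 3
X_5 = 3·X_3 + 3·X_2 + 1  [with X_3=4, X_2=4]  = 25
X_6 = |X_5 - X_4|  [with X_5=25, X_4=3]  = 22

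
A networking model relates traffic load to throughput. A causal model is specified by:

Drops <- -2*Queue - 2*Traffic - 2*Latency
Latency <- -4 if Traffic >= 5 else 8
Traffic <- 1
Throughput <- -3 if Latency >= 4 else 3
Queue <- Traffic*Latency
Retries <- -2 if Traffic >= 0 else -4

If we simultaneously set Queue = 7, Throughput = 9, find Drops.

Setting Queue = 7, Throughput = 9 by intervention discards those variables' equations.
Latency = -4 if Traffic >= 5 else 8  [with Traffic=1]  = 8
Drops = -2*Queue - 2*Traffic - 2*Latency  [with Queue=7, Traffic=1, Latency=8]  = -32

-32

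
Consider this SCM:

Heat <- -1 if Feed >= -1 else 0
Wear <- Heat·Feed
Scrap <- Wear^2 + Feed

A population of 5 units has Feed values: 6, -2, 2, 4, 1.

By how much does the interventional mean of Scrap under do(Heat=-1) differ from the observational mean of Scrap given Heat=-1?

-3.1

The intervention sets Heat=-1 in all 5 units regardless of Feed. Recomputing Scrap per unit gives 42, 2, 6, 20, 2; average 14.4.
Conditioning on Heat=-1 selects the 4 unit(s) with Feed ∈ {6, 2, 4, 1}. Their Scrap values: 42, 6, 20, 2. Mean = 17.5.
Difference = 14.4 − 17.5 = -3.1.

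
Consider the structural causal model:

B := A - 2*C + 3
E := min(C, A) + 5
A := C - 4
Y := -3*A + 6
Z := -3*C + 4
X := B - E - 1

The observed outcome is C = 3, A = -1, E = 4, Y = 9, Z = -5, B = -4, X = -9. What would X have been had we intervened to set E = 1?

-6

The intervention breaks the incoming arrows to E: E := min(C, A) + 5 no longer applies, and E = 1.
A = C - 4  [with C=3]  = -1
B = A - 2*C + 3  [with A=-1, C=3]  = -4
X = B - E - 1  [with B=-4, E=1]  = -6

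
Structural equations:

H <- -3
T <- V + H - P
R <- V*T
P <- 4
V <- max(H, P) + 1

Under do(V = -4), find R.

do(V=-4) replaces the equation V <- max(H, P) + 1 with the constant V = -4.
T = V + H - P  [with V=-4, H=-3, P=4]  = -11
R = V*T  [with V=-4, T=-11]  = 44

44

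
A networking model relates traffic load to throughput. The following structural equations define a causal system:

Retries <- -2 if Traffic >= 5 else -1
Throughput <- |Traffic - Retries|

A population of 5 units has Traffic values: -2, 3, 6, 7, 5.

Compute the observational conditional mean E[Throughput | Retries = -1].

2.5

Conditioning on Retries=-1 selects the 2 unit(s) with Traffic ∈ {-2, 3}. Their Throughput values: 1, 4. Mean = 2.5.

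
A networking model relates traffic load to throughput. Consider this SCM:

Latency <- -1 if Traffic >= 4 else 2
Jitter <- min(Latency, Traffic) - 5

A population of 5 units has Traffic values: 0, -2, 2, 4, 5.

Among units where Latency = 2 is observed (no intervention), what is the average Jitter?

Conditioning on Latency=2 selects the 3 unit(s) with Traffic ∈ {0, -2, 2}. Their Jitter values: -5, -7, -3. Mean = -5.

-5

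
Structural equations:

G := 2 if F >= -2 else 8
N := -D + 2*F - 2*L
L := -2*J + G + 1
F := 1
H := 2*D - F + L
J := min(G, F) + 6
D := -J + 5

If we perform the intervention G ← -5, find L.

-6

Under do(G=-5), the mechanism G := 2 if F >= -2 else 8 is discarded; G is fixed at -5.
J = min(G, F) + 6  [with G=-5, F=1]  = 1
L = -2*J + G + 1  [with J=1, G=-5]  = -6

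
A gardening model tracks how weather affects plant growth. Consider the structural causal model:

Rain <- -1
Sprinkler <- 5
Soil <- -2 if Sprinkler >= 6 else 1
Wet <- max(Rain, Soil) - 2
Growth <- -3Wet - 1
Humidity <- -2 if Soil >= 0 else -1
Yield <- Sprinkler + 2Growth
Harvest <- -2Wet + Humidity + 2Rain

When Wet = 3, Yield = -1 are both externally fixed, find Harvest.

-10

Setting Wet = 3, Yield = -1 by intervention discards those variables' equations.
Soil = -2 if Sprinkler >= 6 else 1  [with Sprinkler=5]  = 1
Humidity = -2 if Soil >= 0 else -1  [with Soil=1]  = -2
Harvest = -2Wet + Humidity + 2Rain  [with Wet=3, Humidity=-2, Rain=-1]  = -10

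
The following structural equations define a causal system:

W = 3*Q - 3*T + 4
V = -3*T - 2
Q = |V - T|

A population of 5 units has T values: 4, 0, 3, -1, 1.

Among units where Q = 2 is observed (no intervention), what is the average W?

11.5

Conditioning on Q=2 selects the 2 unit(s) with T ∈ {0, -1}. Their W values: 10, 13. Mean = 11.5.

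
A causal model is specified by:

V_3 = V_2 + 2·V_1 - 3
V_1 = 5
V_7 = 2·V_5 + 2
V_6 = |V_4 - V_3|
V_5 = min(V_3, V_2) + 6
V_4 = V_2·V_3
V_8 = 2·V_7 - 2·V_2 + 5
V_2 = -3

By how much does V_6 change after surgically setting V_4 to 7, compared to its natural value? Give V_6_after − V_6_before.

Under do(V_4=7), the mechanism V_4 = V_2·V_3 is discarded; V_4 is fixed at 7.
V_3 = V_2 + 2·V_1 - 3  [with V_2=-3, V_1=5]  = 4
V_6 = |V_4 - V_3|  [with V_4=7, V_3=4]  = 3
Without intervention: V_3 = V_2 + 2·V_1 - 3  [with V_2=-3, V_1=5]  = 4; V_4 = V_2·V_3  [with V_2=-3, V_3=4]  = -12; V_6 = |V_4 - V_3|  [with V_4=-12, V_3=4]  = 16.
Change = 3 − 16 = -13.

-13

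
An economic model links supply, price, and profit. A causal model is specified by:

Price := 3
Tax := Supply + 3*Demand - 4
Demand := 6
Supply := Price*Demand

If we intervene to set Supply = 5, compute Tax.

19

The intervention breaks the incoming arrows to Supply: Supply := Price*Demand no longer applies, and Supply = 5.
Tax = Supply + 3*Demand - 4  [with Supply=5, Demand=6]  = 19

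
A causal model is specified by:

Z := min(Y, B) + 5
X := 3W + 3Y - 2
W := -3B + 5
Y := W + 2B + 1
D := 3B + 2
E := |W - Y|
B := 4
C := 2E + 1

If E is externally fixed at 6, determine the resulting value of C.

13

do(E=6) replaces the equation E := |W - Y| with the constant E = 6.
C = 2E + 1  [with E=6]  = 13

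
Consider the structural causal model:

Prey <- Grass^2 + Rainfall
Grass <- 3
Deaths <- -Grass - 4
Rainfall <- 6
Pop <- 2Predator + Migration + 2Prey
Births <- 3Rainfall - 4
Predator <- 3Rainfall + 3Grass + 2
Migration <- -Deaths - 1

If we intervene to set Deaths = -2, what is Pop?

89

Intervening sets Deaths = -2 and removes its equation (Deaths <- -Grass - 4).
Prey = Grass^2 + Rainfall  [with Grass=3, Rainfall=6]  = 15
Predator = 3Rainfall + 3Grass + 2  [with Rainfall=6, Grass=3]  = 29
Migration = -Deaths - 1  [with Deaths=-2]  = 1
Pop = 2Predator + Migration + 2Prey  [with Predator=29, Migration=1, Prey=15]  = 89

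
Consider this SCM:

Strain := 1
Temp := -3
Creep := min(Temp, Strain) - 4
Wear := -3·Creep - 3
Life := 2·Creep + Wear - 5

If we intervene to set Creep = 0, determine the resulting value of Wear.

The intervention breaks the incoming arrows to Creep: Creep := min(Temp, Strain) - 4 no longer applies, and Creep = 0.
Wear = -3·Creep - 3  [with Creep=0]  = -3

-3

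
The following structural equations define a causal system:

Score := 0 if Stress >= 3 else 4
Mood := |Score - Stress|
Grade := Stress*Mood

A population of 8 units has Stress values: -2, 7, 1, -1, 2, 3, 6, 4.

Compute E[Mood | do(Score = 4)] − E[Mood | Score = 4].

Under do(Score=4), Score's equation is replaced by Score=4 for every unit. Per-unit Mood: 6, 3, 3, 5, 2, 1, 2, 0. Mean = 2.75.
E[Mood|Score=4] averages over only the 4 units with Score=4 (Stress = -2, 1, -1, 2): Mood = 6, 3, 5, 2, mean 4.
Difference = 2.75 − 4 = -1.25.

-1.25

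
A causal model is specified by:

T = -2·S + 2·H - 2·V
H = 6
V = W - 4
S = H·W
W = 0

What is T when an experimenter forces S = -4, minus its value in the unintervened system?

do(S=-4) replaces the equation S = H·W with the constant S = -4.
V = W - 4  [with W=0]  = -4
T = -2·S + 2·H - 2·V  [with S=-4, H=6, V=-4]  = 28
Without intervention: S = H·W  [with H=6, W=0]  = 0; V = W - 4  [with W=0]  = -4; T = -2·S + 2·H - 2·V  [with S=0, H=6, V=-4]  = 20.
Change = 28 − 20 = 8.

8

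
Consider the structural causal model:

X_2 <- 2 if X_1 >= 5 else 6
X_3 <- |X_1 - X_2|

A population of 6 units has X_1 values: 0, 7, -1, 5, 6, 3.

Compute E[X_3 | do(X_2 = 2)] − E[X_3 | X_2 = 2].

-1

do(X_2=2) breaks X_2's dependence on X_1. With X_2=2 fixed, X_3 across the units is 2, 5, 3, 3, 4, 1, mean 3.
Conditioning on X_2=2 selects the 3 unit(s) with X_1 ∈ {7, 5, 6}. Their X_3 values: 5, 3, 4. Mean = 4.
Difference = 3 − 4 = -1.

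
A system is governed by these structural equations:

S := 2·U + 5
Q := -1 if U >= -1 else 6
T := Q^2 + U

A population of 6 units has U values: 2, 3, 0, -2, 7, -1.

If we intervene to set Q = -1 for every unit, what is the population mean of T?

2.5

do(Q=-1) breaks Q's dependence on U. With Q=-1 fixed, T across the units is 3, 4, 1, -1, 8, 0, mean 2.5.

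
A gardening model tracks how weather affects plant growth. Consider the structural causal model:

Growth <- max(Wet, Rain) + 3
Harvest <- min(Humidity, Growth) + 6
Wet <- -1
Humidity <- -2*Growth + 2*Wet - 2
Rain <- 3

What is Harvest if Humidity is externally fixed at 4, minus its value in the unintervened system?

20

Intervening sets Humidity = 4 and removes its equation (Humidity <- -2*Growth + 2*Wet - 2).
Growth = max(Wet, Rain) + 3  [with Wet=-1, Rain=3]  = 6
Harvest = min(Humidity, Growth) + 6  [with Humidity=4, Growth=6]  = 10
Without intervention: Growth = max(Wet, Rain) + 3  [with Wet=-1, Rain=3]  = 6; Humidity = -2*Growth + 2*Wet - 2  [with Growth=6, Wet=-1]  = -16; Harvest = min(Humidity, Growth) + 6  [with Humidity=-16, Growth=6]  = -10.
Change = 10 − (-10) = 20.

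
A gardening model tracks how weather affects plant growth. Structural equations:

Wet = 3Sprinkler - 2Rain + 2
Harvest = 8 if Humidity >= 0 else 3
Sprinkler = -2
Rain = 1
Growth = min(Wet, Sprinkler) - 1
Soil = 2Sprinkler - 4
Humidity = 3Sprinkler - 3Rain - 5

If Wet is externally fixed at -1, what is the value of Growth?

Intervening sets Wet = -1 and removes its equation (Wet = 3Sprinkler - 2Rain + 2).
Growth = min(Wet, Sprinkler) - 1  [with Wet=-1, Sprinkler=-2]  = -3

-3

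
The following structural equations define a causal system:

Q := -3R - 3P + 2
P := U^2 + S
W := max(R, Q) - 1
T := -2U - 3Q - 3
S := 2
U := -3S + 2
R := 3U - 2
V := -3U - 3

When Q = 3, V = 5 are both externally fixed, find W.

Setting Q = 3, V = 5 by intervention discards those variables' equations.
U = -3S + 2  [with S=2]  = -4
R = 3U - 2  [with U=-4]  = -14
W = max(R, Q) - 1  [with R=-14, Q=3]  = 2

2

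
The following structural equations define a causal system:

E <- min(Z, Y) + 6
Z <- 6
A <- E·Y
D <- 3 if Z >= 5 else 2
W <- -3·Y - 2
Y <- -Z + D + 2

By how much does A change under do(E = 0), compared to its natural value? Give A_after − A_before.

5

Intervening sets E = 0 and removes its equation (E <- min(Z, Y) + 6).
D = 3 if Z >= 5 else 2  [with Z=6]  = 3
Y = -Z + D + 2  [with Z=6, D=3]  = -1
A = E·Y  [with E=0, Y=-1]  = 0
Without intervention: D = 3 if Z >= 5 else 2  [with Z=6]  = 3; Y = -Z + D + 2  [with Z=6, D=3]  = -1; E = min(Z, Y) + 6  [with Z=6, Y=-1]  = 5; A = E·Y  [with E=5, Y=-1]  = -5.
Change = 0 − (-5) = 5.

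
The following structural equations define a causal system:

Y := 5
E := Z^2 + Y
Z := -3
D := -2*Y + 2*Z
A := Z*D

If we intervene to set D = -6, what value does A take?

18

do(D=-6) replaces the equation D := -2*Y + 2*Z with the constant D = -6.
A = Z*D  [with Z=-3, D=-6]  = 18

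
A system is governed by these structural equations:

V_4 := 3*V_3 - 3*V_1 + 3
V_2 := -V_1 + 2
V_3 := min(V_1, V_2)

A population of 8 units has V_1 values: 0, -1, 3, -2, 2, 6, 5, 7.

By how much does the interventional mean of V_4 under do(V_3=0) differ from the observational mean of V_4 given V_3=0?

Every unit gets V_3=0 under the intervention. V_4 values become 3, 6, -6, 9, -3, -15, -12, -18; E[V_4|do(V_3=0)] = -4.5.
E[V_4|V_3=0] averages over only the 2 units with V_3=0 (V_1 = 0, 2): V_4 = 3, -3, mean 0.
Difference = -4.5 − 0 = -4.5.

-4.5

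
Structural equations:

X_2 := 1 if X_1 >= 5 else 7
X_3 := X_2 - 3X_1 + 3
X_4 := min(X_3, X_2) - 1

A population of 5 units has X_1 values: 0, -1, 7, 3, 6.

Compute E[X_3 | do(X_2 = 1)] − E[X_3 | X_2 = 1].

10.5

Every unit gets X_2=1 under the intervention. X_3 values become 4, 7, -17, -5, -14; E[X_3|do(X_2=1)] = -5.
Conditioning on X_2=1 selects the 2 unit(s) with X_1 ∈ {7, 6}. Their X_3 values: -17, -14. Mean = -15.5.
Difference = -5 − (-15.5) = 10.5.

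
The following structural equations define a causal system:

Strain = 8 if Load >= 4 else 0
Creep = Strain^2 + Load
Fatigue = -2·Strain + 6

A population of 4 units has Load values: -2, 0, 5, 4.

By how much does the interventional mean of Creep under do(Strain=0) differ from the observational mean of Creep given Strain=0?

Every unit gets Strain=0 under the intervention. Creep values become -2, 0, 5, 4; E[Creep|do(Strain=0)] = 1.75.
E[Creep|Strain=0] averages over only the 2 units with Strain=0 (Load = -2, 0): Creep = -2, 0, mean -1.
Difference = 1.75 − (-1) = 2.75.

2.75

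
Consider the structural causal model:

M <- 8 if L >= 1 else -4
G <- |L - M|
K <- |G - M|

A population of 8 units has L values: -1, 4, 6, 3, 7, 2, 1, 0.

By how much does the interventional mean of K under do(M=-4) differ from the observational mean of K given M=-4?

3.25

Every unit gets M=-4 under the intervention. K values become 7, 12, 14, 11, 15, 10, 9, 8; E[K|do(M=-4)] = 10.75.
Conditioning on M=-4 selects the 2 unit(s) with L ∈ {-1, 0}. Their K values: 7, 8. Mean = 7.5.
Difference = 10.75 − 7.5 = 3.25.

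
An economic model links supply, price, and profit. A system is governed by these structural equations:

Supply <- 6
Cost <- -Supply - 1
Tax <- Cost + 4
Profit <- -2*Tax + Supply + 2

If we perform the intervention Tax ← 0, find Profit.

8

The intervention breaks the incoming arrows to Tax: Tax <- Cost + 4 no longer applies, and Tax = 0.
Profit = -2*Tax + Supply + 2  [with Tax=0, Supply=6]  = 8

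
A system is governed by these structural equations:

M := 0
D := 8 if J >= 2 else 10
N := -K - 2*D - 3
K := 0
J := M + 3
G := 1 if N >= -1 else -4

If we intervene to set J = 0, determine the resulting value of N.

-23

do(J=0) replaces the equation J := M + 3 with the constant J = 0.
D = 8 if J >= 2 else 10  [with J=0]  = 10
N = -K - 2*D - 3  [with K=0, D=10]  = -23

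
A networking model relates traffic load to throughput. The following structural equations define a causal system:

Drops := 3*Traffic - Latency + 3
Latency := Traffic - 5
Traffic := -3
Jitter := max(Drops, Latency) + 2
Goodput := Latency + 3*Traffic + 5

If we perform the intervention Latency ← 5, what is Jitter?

7

Under do(Latency=5), the mechanism Latency := Traffic - 5 is discarded; Latency is fixed at 5.
Drops = 3*Traffic - Latency + 3  [with Traffic=-3, Latency=5]  = -11
Jitter = max(Drops, Latency) + 2  [with Drops=-11, Latency=5]  = 7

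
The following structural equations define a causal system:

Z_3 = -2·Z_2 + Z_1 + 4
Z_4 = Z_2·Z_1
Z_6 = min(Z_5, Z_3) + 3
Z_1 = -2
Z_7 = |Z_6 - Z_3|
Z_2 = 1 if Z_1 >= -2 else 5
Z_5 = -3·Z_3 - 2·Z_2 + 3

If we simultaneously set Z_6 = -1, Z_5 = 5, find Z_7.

Setting Z_6 = -1, Z_5 = 5 by intervention discards those variables' equations.
Z_2 = 1 if Z_1 >= -2 else 5  [with Z_1=-2]  = 1
Z_3 = -2·Z_2 + Z_1 + 4  [with Z_2=1, Z_1=-2]  = 0
Z_7 = |Z_6 - Z_3|  [with Z_6=-1, Z_3=0]  = 1

1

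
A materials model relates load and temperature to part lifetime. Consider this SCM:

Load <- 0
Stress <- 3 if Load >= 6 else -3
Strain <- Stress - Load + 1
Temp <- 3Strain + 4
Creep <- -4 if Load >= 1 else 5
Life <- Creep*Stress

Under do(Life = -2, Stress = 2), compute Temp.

Under do(Life = -2, Stress = 2), each intervened variable's structural equation is replaced by its fixed value.
Strain = Stress - Load + 1  [with Stress=2, Load=0]  = 3
Temp = 3Strain + 4  [with Strain=3]  = 13

13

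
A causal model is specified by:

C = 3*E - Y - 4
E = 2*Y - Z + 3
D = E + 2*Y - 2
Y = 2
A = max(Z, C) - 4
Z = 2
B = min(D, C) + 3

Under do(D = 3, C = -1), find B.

2

Setting D = 3, C = -1 by intervention discards those variables' equations.
B = min(D, C) + 3  [with D=3, C=-1]  = 2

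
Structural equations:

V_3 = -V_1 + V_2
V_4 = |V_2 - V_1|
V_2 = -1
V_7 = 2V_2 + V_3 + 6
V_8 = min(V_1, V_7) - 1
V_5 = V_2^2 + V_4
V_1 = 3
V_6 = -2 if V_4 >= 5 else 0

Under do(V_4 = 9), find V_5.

10

Intervening sets V_4 = 9 and removes its equation (V_4 = |V_2 - V_1|).
V_5 = V_2^2 + V_4  [with V_2=-1, V_4=9]  = 10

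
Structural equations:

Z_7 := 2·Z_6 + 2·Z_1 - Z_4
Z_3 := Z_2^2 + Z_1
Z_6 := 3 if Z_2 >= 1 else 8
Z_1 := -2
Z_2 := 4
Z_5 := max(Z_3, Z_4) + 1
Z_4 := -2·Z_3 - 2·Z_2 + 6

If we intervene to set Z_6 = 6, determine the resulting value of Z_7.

38

Intervening sets Z_6 = 6 and removes its equation (Z_6 := 3 if Z_2 >= 1 else 8).
Z_3 = Z_2^2 + Z_1  [with Z_2=4, Z_1=-2]  = 14
Z_4 = -2·Z_3 - 2·Z_2 + 6  [with Z_3=14, Z_2=4]  = -30
Z_7 = 2·Z_6 + 2·Z_1 - Z_4  [with Z_6=6, Z_1=-2, Z_4=-30]  = 38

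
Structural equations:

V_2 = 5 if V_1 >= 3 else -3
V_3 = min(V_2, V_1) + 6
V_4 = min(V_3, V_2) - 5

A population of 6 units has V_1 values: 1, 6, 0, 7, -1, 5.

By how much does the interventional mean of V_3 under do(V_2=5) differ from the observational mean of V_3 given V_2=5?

The intervention sets V_2=5 in all 6 units regardless of V_1. Recomputing V_3 per unit gives 7, 11, 6, 11, 5, 11; average 8.5.
Observing V_2=5 restricts to units where V_2's equation naturally yields 5: V_1 ∈ {6, 7, 5}. In that subpopulation V_3 = 11, 11, 11, mean 11.
Difference = 8.5 − 11 = -2.5.

-2.5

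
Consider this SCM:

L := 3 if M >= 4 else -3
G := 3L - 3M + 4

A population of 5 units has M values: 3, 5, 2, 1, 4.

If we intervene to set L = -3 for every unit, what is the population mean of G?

Every unit gets L=-3 under the intervention. G values become -14, -20, -11, -8, -17; E[G|do(L=-3)] = -14.

-14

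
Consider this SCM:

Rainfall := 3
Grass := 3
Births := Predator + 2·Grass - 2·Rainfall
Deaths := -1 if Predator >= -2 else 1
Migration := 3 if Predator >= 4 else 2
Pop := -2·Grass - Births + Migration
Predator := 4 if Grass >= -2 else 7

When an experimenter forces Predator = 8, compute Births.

8

The intervention breaks the incoming arrows to Predator: Predator := 4 if Grass >= -2 else 7 no longer applies, and Predator = 8.
Births = Predator + 2·Grass - 2·Rainfall  [with Predator=8, Grass=3, Rainfall=3]  = 8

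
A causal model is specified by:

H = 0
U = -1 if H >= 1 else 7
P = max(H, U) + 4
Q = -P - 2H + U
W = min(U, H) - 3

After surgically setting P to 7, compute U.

7

Under do(P=7), the mechanism P = max(H, U) + 4 is discarded; P is fixed at 7.
Since U is not a descendant of the intervened variable, it is unaffected.
U = -1 if H >= 1 else 7  [with H=0]  = 7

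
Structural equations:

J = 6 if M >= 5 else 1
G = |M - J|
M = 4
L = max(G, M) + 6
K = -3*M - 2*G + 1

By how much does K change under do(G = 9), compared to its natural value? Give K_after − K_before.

do(G=9) replaces the equation G = |M - J| with the constant G = 9.
K = -3*M - 2*G + 1  [with M=4, G=9]  = -29
Without intervention: J = 6 if M >= 5 else 1  [with M=4]  = 1; G = |M - J|  [with M=4, J=1]  = 3; K = -3*M - 2*G + 1  [with M=4, G=3]  = -17.
Change = -29 − (-17) = -12.

-12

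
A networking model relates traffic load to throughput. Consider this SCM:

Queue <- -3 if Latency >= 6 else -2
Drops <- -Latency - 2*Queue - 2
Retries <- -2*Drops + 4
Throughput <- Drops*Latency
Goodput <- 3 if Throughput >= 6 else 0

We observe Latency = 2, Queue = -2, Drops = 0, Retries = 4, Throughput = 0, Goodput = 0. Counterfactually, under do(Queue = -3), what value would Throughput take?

4

do(Queue=-3) replaces the equation Queue <- -3 if Latency >= 6 else -2 with the constant Queue = -3.
Drops = -Latency - 2*Queue - 2  [with Latency=2, Queue=-3]  = 2
Throughput = Drops*Latency  [with Drops=2, Latency=2]  = 4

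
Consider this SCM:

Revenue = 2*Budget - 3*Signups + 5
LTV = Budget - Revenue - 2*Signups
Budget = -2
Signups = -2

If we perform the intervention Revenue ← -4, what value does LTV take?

The intervention breaks the incoming arrows to Revenue: Revenue = 2*Budget - 3*Signups + 5 no longer applies, and Revenue = -4.
LTV = Budget - Revenue - 2*Signups  [with Budget=-2, Revenue=-4, Signups=-2]  = 6

6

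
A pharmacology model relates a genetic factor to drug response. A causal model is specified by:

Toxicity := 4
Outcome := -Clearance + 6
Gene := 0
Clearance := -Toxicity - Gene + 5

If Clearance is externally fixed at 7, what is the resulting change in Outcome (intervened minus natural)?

-6

The intervention breaks the incoming arrows to Clearance: Clearance := -Toxicity - Gene + 5 no longer applies, and Clearance = 7.
Outcome = -Clearance + 6  [with Clearance=7]  = -1
Without intervention: Clearance = -Toxicity - Gene + 5  [with Toxicity=4, Gene=0]  = 1; Outcome = -Clearance + 6  [with Clearance=1]  = 5.
Change = -1 − 5 = -6.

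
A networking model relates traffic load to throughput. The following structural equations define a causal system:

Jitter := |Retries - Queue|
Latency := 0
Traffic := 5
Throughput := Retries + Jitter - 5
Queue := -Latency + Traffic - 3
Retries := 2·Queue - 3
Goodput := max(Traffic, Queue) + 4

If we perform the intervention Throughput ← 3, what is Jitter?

1

do(Throughput=3) replaces the equation Throughput := Retries + Jitter - 5 with the constant Throughput = 3.
Since Jitter is not a descendant of the intervened variable, it is unaffected.
Queue = -Latency + Traffic - 3  [with Latency=0, Traffic=5]  = 2
Retries = 2·Queue - 3  [with Queue=2]  = 1
Jitter = |Retries - Queue|  [with Retries=1, Queue=2]  = 1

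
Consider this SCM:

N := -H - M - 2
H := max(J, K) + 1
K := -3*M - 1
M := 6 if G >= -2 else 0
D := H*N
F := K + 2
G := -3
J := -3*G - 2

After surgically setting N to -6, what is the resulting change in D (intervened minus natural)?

32

do(N=-6) replaces the equation N := -H - M - 2 with the constant N = -6.
M = 6 if G >= -2 else 0  [with G=-3]  = 0
K = -3*M - 1  [with M=0]  = -1
J = -3*G - 2  [with G=-3]  = 7
H = max(J, K) + 1  [with J=7, K=-1]  = 8
D = H*N  [with H=8, N=-6]  = -48
Without intervention: M = 6 if G >= -2 else 0  [with G=-3]  = 0; K = -3*M - 1  [with M=0]  = -1; J = -3*G - 2  [with G=-3]  = 7; H = max(J, K) + 1  [with J=7, K=-1]  = 8; N = -H - M - 2  [with H=8, M=0]  = -10; D = H*N  [with H=8, N=-10]  = -80.
Change = -48 − (-80) = 32.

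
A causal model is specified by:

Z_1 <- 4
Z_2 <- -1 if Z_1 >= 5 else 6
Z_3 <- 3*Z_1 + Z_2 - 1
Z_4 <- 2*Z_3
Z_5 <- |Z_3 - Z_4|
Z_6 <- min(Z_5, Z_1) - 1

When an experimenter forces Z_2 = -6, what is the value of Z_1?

4

Under do(Z_2=-6), the mechanism Z_2 <- -1 if Z_1 >= 5 else 6 is discarded; Z_2 is fixed at -6.
Z_1 is not downstream of the intervention, so its value is determined by the original equations.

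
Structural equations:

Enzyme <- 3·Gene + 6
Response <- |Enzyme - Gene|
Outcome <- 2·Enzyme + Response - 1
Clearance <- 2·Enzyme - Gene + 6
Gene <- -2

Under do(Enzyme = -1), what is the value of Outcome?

-2

do(Enzyme=-1) replaces the equation Enzyme <- 3·Gene + 6 with the constant Enzyme = -1.
Response = |Enzyme - Gene|  [with Enzyme=-1, Gene=-2]  = 1
Outcome = 2·Enzyme + Response - 1  [with Enzyme=-1, Response=1]  = -2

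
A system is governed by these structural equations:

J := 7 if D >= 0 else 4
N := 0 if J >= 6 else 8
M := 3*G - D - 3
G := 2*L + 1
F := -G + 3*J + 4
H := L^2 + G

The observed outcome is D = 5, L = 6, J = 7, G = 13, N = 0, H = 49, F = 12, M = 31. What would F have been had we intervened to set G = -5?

The intervention breaks the incoming arrows to G: G := 2*L + 1 no longer applies, and G = -5.
J = 7 if D >= 0 else 4  [with D=5]  = 7
F = -G + 3*J + 4  [with G=-5, J=7]  = 30

30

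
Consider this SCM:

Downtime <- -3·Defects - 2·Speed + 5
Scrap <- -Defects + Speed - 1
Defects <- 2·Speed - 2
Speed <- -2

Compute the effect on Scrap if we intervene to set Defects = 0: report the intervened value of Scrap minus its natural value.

-6

The intervention breaks the incoming arrows to Defects: Defects <- 2·Speed - 2 no longer applies, and Defects = 0.
Scrap = -Defects + Speed - 1  [with Defects=0, Speed=-2]  = -3
Without intervention: Defects = 2·Speed - 2  [with Speed=-2]  = -6; Scrap = -Defects + Speed - 1  [with Defects=-6, Speed=-2]  = 3.
Change = -3 − 3 = -6.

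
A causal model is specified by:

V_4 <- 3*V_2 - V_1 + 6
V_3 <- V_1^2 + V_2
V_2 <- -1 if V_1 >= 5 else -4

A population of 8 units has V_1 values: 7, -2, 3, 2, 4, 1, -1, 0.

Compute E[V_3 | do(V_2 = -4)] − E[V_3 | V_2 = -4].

The intervention sets V_2=-4 in all 8 units regardless of V_1. Recomputing V_3 per unit gives 45, 0, 5, 0, 12, -3, -3, -4; average 6.5.
Observing V_2=-4 restricts to units where V_2's equation naturally yields -4: V_1 ∈ {-2, 3, 2, 4, 1, -1, 0}. In that subpopulation V_3 = 0, 5, 0, 12, -3, -3, -4, mean 1.
Difference = 6.5 − 1 = 5.5.

5.5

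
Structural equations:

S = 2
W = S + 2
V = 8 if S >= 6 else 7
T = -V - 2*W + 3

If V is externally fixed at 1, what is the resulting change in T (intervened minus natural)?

6

Under do(V=1), the mechanism V = 8 if S >= 6 else 7 is discarded; V is fixed at 1.
W = S + 2  [with S=2]  = 4
T = -V - 2*W + 3  [with V=1, W=4]  = -6
Without intervention: V = 8 if S >= 6 else 7  [with S=2]  = 7; W = S + 2  [with S=2]  = 4; T = -V - 2*W + 3  [with V=7, W=4]  = -12.
Change = -6 − (-12) = 6.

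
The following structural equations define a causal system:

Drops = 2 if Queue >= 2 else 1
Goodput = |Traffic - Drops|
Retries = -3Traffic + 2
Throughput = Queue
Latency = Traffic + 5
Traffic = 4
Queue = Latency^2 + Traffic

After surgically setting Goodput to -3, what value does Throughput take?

85

Intervening sets Goodput = -3 and removes its equation (Goodput = |Traffic - Drops|).
Since Throughput is not a descendant of the intervened variable, it is unaffected.
Latency = Traffic + 5  [with Traffic=4]  = 9
Queue = Latency^2 + Traffic  [with Latency=9, Traffic=4]  = 85
Throughput = Queue  [with Queue=85]  = 85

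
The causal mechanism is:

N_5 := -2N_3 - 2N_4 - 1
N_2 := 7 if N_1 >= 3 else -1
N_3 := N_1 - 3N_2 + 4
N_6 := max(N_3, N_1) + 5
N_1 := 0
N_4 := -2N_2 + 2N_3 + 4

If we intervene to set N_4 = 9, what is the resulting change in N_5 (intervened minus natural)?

22

Intervening sets N_4 = 9 and removes its equation (N_4 := -2N_2 + 2N_3 + 4).
N_2 = 7 if N_1 >= 3 else -1  [with N_1=0]  = -1
N_3 = N_1 - 3N_2 + 4  [with N_1=0, N_2=-1]  = 7
N_5 = -2N_3 - 2N_4 - 1  [with N_3=7, N_4=9]  = -33
Without intervention: N_2 = 7 if N_1 >= 3 else -1  [with N_1=0]  = -1; N_3 = N_1 - 3N_2 + 4  [with N_1=0, N_2=-1]  = 7; N_4 = -2N_2 + 2N_3 + 4  [with N_2=-1, N_3=7]  = 20; N_5 = -2N_3 - 2N_4 - 1  [with N_3=7, N_4=20]  = -55.
Change = -33 − (-55) = 22.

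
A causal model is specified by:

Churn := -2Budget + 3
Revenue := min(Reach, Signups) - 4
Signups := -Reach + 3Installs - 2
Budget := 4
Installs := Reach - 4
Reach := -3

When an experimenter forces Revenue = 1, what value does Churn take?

-5

do(Revenue=1) replaces the equation Revenue := min(Reach, Signups) - 4 with the constant Revenue = 1.
Since Churn is not a descendant of the intervened variable, it is unaffected.
Churn = -2Budget + 3  [with Budget=4]  = -5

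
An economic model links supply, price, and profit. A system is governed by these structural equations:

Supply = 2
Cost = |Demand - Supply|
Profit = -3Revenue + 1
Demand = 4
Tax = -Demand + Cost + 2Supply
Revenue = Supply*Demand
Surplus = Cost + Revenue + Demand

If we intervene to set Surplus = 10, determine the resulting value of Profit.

Intervening sets Surplus = 10 and removes its equation (Surplus = Cost + Revenue + Demand).
Since Profit is not a descendant of the intervened variable, it is unaffected.
Revenue = Supply*Demand  [with Supply=2, Demand=4]  = 8
Profit = -3Revenue + 1  [with Revenue=8]  = -23

-23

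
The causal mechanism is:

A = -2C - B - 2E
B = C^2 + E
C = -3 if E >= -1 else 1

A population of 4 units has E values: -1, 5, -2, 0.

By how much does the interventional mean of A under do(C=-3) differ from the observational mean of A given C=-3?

2.5

Under do(C=-3), C's equation is replaced by C=-3 for every unit. Per-unit A: 0, -18, 3, -3. Mean = -4.5.
Conditioning on C=-3 selects the 3 unit(s) with E ∈ {-1, 5, 0}. Their A values: 0, -18, -3. Mean = -7.
Difference = -4.5 − (-7) = 2.5.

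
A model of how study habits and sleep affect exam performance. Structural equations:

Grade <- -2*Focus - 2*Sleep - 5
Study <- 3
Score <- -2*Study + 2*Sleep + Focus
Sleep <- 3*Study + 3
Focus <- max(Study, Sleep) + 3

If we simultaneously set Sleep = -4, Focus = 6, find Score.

Setting Sleep = -4, Focus = 6 by intervention discards those variables' equations.
Score = -2*Study + 2*Sleep + Focus  [with Study=3, Sleep=-4, Focus=6]  = -8

-8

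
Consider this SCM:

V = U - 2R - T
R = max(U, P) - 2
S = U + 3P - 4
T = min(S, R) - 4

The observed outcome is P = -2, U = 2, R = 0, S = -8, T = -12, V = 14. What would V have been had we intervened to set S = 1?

6

Under do(S=1), the mechanism S = U + 3P - 4 is discarded; S is fixed at 1.
R = max(U, P) - 2  [with U=2, P=-2]  = 0
T = min(S, R) - 4  [with S=1, R=0]  = -4
V = U - 2R - T  [with U=2, R=0, T=-4]  = 6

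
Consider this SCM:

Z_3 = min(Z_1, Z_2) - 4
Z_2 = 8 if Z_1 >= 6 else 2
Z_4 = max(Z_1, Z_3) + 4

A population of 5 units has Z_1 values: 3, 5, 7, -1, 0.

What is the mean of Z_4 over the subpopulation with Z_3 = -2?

8

Observing Z_3=-2 restricts to units where Z_3's equation naturally yields -2: Z_1 ∈ {3, 5}. In that subpopulation Z_4 = 7, 9, mean 8.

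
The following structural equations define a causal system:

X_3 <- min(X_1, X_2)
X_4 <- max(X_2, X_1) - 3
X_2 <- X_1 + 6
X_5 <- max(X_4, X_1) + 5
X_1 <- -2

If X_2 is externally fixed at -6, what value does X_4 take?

Under do(X_2=-6), the mechanism X_2 <- X_1 + 6 is discarded; X_2 is fixed at -6.
X_4 = max(X_2, X_1) - 3  [with X_2=-6, X_1=-2]  = -5

-5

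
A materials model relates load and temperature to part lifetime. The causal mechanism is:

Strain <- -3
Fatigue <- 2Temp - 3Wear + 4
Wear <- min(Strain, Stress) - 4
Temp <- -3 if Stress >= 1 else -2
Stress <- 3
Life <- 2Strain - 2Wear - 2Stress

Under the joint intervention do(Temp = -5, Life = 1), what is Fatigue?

15

The joint intervention fixes Temp = -5, Life = 1, removing each variable's own equation.
Wear = min(Strain, Stress) - 4  [with Strain=-3, Stress=3]  = -7
Fatigue = 2Temp - 3Wear + 4  [with Temp=-5, Wear=-7]  = 15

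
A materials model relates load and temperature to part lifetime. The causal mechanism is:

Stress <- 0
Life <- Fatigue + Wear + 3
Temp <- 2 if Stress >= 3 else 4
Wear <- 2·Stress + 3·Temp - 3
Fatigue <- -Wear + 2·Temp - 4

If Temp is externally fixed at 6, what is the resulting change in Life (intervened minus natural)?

4

do(Temp=6) replaces the equation Temp <- 2 if Stress >= 3 else 4 with the constant Temp = 6.
Wear = 2·Stress + 3·Temp - 3  [with Stress=0, Temp=6]  = 15
Fatigue = -Wear + 2·Temp - 4  [with Wear=15, Temp=6]  = -7
Life = Fatigue + Wear + 3  [with Fatigue=-7, Wear=15]  = 11
Without intervention: Temp = 2 if Stress >= 3 else 4  [with Stress=0]  = 4; Wear = 2·Stress + 3·Temp - 3  [with Stress=0, Temp=4]  = 9; Fatigue = -Wear + 2·Temp - 4  [with Wear=9, Temp=4]  = -5; Life = Fatigue + Wear + 3  [with Fatigue=-5, Wear=9]  = 7.
Change = 11 − 7 = 4.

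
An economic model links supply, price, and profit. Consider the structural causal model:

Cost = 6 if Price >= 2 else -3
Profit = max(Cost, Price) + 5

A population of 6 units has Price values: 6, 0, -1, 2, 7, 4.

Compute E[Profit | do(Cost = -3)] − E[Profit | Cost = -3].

Every unit gets Cost=-3 under the intervention. Profit values become 11, 5, 4, 7, 12, 9; E[Profit|do(Cost=-3)] = 8.
Observing Cost=-3 restricts to units where Cost's equation naturally yields -3: Price ∈ {0, -1}. In that subpopulation Profit = 5, 4, mean 4.5.
Difference = 8 − 4.5 = 3.5.

3.5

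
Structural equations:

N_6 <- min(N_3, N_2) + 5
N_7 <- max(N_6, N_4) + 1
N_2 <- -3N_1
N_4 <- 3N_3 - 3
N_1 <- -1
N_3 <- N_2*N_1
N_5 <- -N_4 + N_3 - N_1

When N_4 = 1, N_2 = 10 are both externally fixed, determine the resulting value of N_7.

Under do(N_4 = 1, N_2 = 10), each intervened variable's structural equation is replaced by its fixed value.
N_3 = N_2*N_1  [with N_2=10, N_1=-1]  = -10
N_6 = min(N_3, N_2) + 5  [with N_3=-10, N_2=10]  = -5
N_7 = max(N_6, N_4) + 1  [with N_6=-5, N_4=1]  = 2

2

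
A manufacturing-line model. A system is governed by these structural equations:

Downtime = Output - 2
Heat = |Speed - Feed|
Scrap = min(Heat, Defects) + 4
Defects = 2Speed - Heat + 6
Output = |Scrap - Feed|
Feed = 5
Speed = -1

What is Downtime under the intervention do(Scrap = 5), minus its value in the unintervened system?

Under do(Scrap=5), the mechanism Scrap = min(Heat, Defects) + 4 is discarded; Scrap is fixed at 5.
Output = |Scrap - Feed|  [with Scrap=5, Feed=5]  = 0
Downtime = Output - 2  [with Output=0]  = -2
Without intervention: Heat = |Speed - Feed|  [with Speed=-1, Feed=5]  = 6; Defects = 2Speed - Heat + 6  [with Speed=-1, Heat=6]  = -2; Scrap = min(Heat, Defects) + 4  [with Heat=6, Defects=-2]  = 2; Output = |Scrap - Feed|  [with Scrap=2, Feed=5]  = 3; Downtime = Output - 2  [with Output=3]  = 1.
Change = -2 − 1 = -3.

-3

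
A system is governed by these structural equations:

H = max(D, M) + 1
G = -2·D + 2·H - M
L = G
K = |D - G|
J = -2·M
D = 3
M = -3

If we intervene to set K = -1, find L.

do(K=-1) replaces the equation K = |D - G| with the constant K = -1.
Since L is not a descendant of the intervened variable, it is unaffected.
H = max(D, M) + 1  [with D=3, M=-3]  = 4
G = -2·D + 2·H - M  [with D=3, H=4, M=-3]  = 5
L = G  [with G=5]  = 5

5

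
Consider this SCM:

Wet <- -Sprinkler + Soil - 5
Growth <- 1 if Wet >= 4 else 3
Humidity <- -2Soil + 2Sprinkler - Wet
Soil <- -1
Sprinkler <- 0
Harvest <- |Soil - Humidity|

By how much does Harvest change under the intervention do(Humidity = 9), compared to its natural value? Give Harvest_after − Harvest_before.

The intervention breaks the incoming arrows to Humidity: Humidity <- -2Soil + 2Sprinkler - Wet no longer applies, and Humidity = 9.
Harvest = |Soil - Humidity|  [with Soil=-1, Humidity=9]  = 10
Without intervention: Wet = -Sprinkler + Soil - 5  [with Sprinkler=0, Soil=-1]  = -6; Humidity = -2Soil + 2Sprinkler - Wet  [with Soil=-1, Sprinkler=0, Wet=-6]  = 8; Harvest = |Soil - Humidity|  [with Soil=-1, Humidity=8]  = 9.
Change = 10 − 9 = 1.

1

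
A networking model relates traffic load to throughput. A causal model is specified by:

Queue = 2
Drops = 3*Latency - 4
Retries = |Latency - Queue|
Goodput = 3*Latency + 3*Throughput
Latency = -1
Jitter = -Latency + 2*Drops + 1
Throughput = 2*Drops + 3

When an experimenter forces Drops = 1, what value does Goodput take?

12

The intervention breaks the incoming arrows to Drops: Drops = 3*Latency - 4 no longer applies, and Drops = 1.
Throughput = 2*Drops + 3  [with Drops=1]  = 5
Goodput = 3*Latency + 3*Throughput  [with Latency=-1, Throughput=5]  = 12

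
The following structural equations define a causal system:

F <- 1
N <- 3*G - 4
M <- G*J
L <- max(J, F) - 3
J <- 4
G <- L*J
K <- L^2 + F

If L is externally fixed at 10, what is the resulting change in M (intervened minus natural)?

144

The intervention breaks the incoming arrows to L: L <- max(J, F) - 3 no longer applies, and L = 10.
G = L*J  [with L=10, J=4]  = 40
M = G*J  [with G=40, J=4]  = 160
Without intervention: L = max(J, F) - 3  [with J=4, F=1]  = 1; G = L*J  [with L=1, J=4]  = 4; M = G*J  [with G=4, J=4]  = 16.
Change = 160 − 16 = 144.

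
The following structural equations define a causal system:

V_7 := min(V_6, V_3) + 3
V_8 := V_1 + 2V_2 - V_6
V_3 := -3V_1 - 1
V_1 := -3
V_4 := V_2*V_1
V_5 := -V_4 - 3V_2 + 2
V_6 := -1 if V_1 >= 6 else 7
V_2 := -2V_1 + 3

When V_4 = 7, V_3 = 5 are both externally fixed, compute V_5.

The joint intervention fixes V_4 = 7, V_3 = 5, removing each variable's own equation.
V_2 = -2V_1 + 3  [with V_1=-3]  = 9
V_5 = -V_4 - 3V_2 + 2  [with V_4=7, V_2=9]  = -32

-32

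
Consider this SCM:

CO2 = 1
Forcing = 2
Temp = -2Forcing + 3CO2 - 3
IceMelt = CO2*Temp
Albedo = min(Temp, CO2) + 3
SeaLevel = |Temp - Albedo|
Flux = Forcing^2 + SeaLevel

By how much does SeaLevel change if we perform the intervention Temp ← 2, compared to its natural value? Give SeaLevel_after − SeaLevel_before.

The intervention breaks the incoming arrows to Temp: Temp = -2Forcing + 3CO2 - 3 no longer applies, and Temp = 2.
Albedo = min(Temp, CO2) + 3  [with Temp=2, CO2=1]  = 4
SeaLevel = |Temp - Albedo|  [with Temp=2, Albedo=4]  = 2
Without intervention: Temp = -2Forcing + 3CO2 - 3  [with Forcing=2, CO2=1]  = -4; Albedo = min(Temp, CO2) + 3  [with Temp=-4, CO2=1]  = -1; SeaLevel = |Temp - Albedo|  [with Temp=-4, Albedo=-1]  = 3.
Change = 2 − 3 = -1.

-1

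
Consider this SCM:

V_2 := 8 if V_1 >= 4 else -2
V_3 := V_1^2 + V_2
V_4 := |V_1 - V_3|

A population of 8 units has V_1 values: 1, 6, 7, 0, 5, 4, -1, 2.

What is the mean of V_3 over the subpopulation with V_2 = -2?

-0.5

Observing V_2=-2 restricts to units where V_2's equation naturally yields -2: V_1 ∈ {1, 0, -1, 2}. In that subpopulation V_3 = -1, -2, -1, 2, mean -0.5.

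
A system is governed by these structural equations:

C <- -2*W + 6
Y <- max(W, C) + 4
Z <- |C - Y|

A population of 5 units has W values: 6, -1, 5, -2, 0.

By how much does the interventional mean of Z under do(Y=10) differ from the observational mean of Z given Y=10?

-2.8

The intervention sets Y=10 in all 5 units regardless of W. Recomputing Z per unit gives 16, 2, 14, 0, 4; average 7.2.
Conditioning on Y=10 selects the 2 unit(s) with W ∈ {6, 0}. Their Z values: 16, 4. Mean = 10.
Difference = 7.2 − 10 = -2.8.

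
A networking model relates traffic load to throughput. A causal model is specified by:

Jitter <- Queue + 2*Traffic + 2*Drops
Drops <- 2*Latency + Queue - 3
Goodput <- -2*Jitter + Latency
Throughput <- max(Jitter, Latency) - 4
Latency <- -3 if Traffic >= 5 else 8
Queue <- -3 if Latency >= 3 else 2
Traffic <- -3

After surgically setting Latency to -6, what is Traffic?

-3

Under do(Latency=-6), the mechanism Latency <- -3 if Traffic >= 5 else 8 is discarded; Latency is fixed at -6.
Traffic is not downstream of the intervention, so its value is determined by the original equations.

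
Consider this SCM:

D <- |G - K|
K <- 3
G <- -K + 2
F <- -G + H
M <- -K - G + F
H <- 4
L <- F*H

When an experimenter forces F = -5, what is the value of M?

-7

Under do(F=-5), the mechanism F <- -G + H is discarded; F is fixed at -5.
G = -K + 2  [with K=3]  = -1
M = -K - G + F  [with K=3, G=-1, F=-5]  = -7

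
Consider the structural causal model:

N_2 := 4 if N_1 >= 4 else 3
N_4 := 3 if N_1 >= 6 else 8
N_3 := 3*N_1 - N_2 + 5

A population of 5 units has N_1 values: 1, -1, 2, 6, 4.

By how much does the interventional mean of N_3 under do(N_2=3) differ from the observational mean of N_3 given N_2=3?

Under do(N_2=3), N_2's equation is replaced by N_2=3 for every unit. Per-unit N_3: 5, -1, 8, 20, 14. Mean = 9.2.
Conditioning on N_2=3 selects the 3 unit(s) with N_1 ∈ {1, -1, 2}. Their N_3 values: 5, -1, 8. Mean = 4.
Difference = 9.2 − 4 = 5.2.

5.2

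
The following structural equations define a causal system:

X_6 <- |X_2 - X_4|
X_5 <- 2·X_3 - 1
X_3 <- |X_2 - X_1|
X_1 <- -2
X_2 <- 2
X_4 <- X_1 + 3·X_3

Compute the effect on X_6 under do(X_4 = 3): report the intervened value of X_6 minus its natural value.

Under do(X_4=3), the mechanism X_4 <- X_1 + 3·X_3 is discarded; X_4 is fixed at 3.
X_6 = |X_2 - X_4|  [with X_2=2, X_4=3]  = 1
Without intervention: X_3 = |X_2 - X_1|  [with X_2=2, X_1=-2]  = 4; X_4 = X_1 + 3·X_3  [with X_1=-2, X_3=4]  = 10; X_6 = |X_2 - X_4|  [with X_2=2, X_4=10]  = 8.
Change = 1 − 8 = -7.

-7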